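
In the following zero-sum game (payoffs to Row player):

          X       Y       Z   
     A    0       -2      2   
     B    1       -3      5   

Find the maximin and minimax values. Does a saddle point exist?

Maximin = -2, Minimax = -2, Saddle: True

Work:
Row minimums: [-2, -3] → maximin = -2
Column maximums: [1, -2, 5] → minimax = -2
Saddle point exists! Game value = -2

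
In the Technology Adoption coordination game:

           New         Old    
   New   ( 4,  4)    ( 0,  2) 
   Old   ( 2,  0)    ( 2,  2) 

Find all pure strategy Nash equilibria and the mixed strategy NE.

Pure NE: (New, New) and (Old, Old); Mixed NE: p = 0.5, q = 0.5

Work:
Check pure NE:
(New, New): (4, 4) - no unilateral deviation beneficial
(Old, Old): (2, 2) - no unilateral deviation beneficial
Mixed NE: P1 plays New with p = 0.5, P2 plays New with q = 0.5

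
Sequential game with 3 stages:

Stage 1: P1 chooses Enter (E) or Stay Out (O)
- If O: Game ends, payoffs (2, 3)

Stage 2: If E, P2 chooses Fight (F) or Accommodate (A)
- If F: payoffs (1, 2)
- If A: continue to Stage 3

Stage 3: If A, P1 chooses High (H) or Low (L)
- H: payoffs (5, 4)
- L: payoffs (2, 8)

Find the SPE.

SPE: (E, A, H); Outcome (5, 4)

Work:
Stage 3: P1 chooses H (5 vs 2)
Stage 2: P2: F->2, A->4 (anticipating H). Choose A
Stage 1: P1: O->2, E->5 (anticipating A, H). Choose E
SPE path: E -> A -> H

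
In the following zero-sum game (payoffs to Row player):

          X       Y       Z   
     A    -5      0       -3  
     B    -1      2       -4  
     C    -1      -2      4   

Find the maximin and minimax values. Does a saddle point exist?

Maximin = -2, Minimax = -1, Saddle: False

Work:
Row minimums: [-5, -4, -2] → maximin = -2
Column maximums: [-1, 2, 4] → minimax = -1
No saddle point (maximin ≠ minimax). Mixed strategy needed.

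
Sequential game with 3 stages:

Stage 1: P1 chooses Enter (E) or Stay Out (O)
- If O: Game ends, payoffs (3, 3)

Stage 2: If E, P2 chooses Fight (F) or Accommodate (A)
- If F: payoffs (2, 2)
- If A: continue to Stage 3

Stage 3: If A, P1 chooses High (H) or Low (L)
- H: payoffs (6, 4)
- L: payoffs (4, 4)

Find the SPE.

SPE: (E, A, H); Outcome (6, 4)

Work:
Stage 3: P1 chooses H (6 vs 4)
Stage 2: P2: F->2, A->4 (anticipating H). Choose A
Stage 1: P1: O->3, E->6 (anticipating A, H). Choose E
SPE path: E -> A -> H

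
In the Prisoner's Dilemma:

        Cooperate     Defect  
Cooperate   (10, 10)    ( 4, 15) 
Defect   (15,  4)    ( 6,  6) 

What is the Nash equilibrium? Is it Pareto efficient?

(Defect, Defect) is NE; not Pareto efficient

Work:
Defect dominates Cooperate for both players:
If P2 cooperates: Defect (15) > Cooperate (10)
If P2 defects: Defect (6) > Cooperate (4)
NE: (Defect, Defect) with payoff (6, 6)
But (Cooperate, Cooperate) = (10, 10) Pareto dominates (6, 6)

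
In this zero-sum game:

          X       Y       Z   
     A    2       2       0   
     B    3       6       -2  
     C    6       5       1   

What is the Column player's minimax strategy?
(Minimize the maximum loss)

Column should play Z, value = 1

Work:
Column player minimizes Row's maximum payoff:
Column X: max payoff to Row = 6
Column Y: max payoff to Row = 6
Column Z: max payoff to Row = 1
Minimum is 1, achieved by column Z.
Minimax strategy: Z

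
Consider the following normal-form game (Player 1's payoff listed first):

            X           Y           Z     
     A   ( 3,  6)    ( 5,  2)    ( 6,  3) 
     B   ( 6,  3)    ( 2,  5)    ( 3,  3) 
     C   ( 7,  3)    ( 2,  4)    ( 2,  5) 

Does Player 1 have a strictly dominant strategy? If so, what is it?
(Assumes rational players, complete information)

No strictly dominant strategy exists for Player 1

Work:
A strategy strictly dominates another if it gives a strictly higher payoff against every opponent action. Compare each pair of P1's strategies column-by-column:
  A vs B: [3 vs 6, 5 vs 2, 6 vs 3] → A does not strictly dominate B (column X: 3 ≤ 6)
  A vs C: [3 vs 7, 5 vs 2, 6 vs 2] → A does not strictly dominate C (column X: 3 ≤ 7)
  B vs A: [6 vs 3, 2 vs 5, 3 vs 6] → B does not strictly dominate A (column Y: 2 ≤ 5)
  B vs C: [6 vs 7, 2 vs 2, 3 vs 2] → B does not strictly dominate C (column X: 6 ≤ 7)
  C vs A: [7 vs 3, 2 vs 5, 2 vs 6] → C does not strictly dominate A (column Y: 2 ≤ 5)
  C vs B: [7 vs 6, 2 vs 2, 2 vs 3] → C does not strictly dominate B (column Y: 2 ≤ 2)
No single strategy strictly dominates all others → no strictly dominant strategy.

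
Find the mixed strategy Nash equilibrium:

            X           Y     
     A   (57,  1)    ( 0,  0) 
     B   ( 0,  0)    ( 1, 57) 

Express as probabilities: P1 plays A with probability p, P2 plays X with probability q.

p = 0.9828, q = 0.0172

Work:
Find probabilities that make opponent indifferent:
P2 chooses q to make P1 indifferent between A and B
P1 chooses p to make P2 indifferent between X and Y
Mixed NE: P1 plays (A: 0.9828, B: 0.0172), P2 plays (X: 0.0172, Y: 0.9828)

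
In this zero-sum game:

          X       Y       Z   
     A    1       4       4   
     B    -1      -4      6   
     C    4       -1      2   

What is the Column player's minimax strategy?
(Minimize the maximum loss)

Column should play X or Y (all achieve the minimum), value = 4

Work:
Column player minimizes Row's maximum payoff:
Column X: max payoff to Row = 4
Column Y: max payoff to Row = 4
Column Z: max payoff to Row = 6
Minimum is 4, achieved by columns X, Y (tied).
Each of X or Y is a minimax strategy.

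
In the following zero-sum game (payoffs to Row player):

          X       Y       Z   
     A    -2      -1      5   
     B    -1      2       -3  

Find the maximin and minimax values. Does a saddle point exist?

Maximin = -2, Minimax = -1, Saddle: False

Work:
Row minimums: [-2, -3] → maximin = -2
Column maximums: [-1, 2, 5] → minimax = -1
No saddle point (maximin ≠ minimax). Mixed strategy needed.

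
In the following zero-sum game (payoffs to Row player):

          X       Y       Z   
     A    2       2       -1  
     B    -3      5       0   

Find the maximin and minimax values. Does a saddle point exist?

Maximin = -1, Minimax = 0, Saddle: False

Work:
Row minimums: [-1, -3] → maximin = -1
Column maximums: [2, 5, 0] → minimax = 0
No saddle point (maximin ≠ minimax). Mixed strategy needed.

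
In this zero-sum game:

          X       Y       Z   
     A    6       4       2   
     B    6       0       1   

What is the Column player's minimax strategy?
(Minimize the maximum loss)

Column should play Z, value = 2

Work:
Column player minimizes Row's maximum payoff:
Column X: max payoff to Row = 6
Column Y: max payoff to Row = 4
Column Z: max payoff to Row = 2
Minimum is 2, achieved by column Z.
Minimax strategy: Z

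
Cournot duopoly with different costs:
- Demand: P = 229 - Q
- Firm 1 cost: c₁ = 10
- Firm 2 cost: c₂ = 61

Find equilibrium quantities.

q₁* = 90.0, q₂* = 39.0

Work:
Reaction: q₁ = (229 - 10 - q₂)/2
Reaction: q₂ = (229 - 61 - q₁)/2
Solve simultaneously:
q₁* = (229 - 2×10 + 61)/3 = 90.0
q₂* = (229 - 2×61 + 10)/3 = 39.0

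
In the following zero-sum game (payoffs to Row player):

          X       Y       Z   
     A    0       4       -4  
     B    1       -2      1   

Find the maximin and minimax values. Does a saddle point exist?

Maximin = -2, Minimax = 1, Saddle: False

Work:
Row minimums: [-4, -2] → maximin = -2
Column maximums: [1, 4, 1] → minimax = 1
No saddle point (maximin ≠ minimax). Mixed strategy needed.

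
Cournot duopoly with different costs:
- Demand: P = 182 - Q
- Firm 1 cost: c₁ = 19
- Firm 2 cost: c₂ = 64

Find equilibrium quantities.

q₁* = 69.33, q₂* = 24.33

Work:
Reaction: q₁ = (182 - 19 - q₂)/2
Reaction: q₂ = (182 - 64 - q₁)/2
Solve simultaneously:
q₁* = (182 - 2×19 + 64)/3 = 69.33
q₂* = (182 - 2×64 + 19)/3 = 24.33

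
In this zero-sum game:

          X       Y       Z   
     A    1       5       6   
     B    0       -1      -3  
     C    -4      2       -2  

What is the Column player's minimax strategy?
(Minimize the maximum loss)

Column should play X, value = 1

Work:
Column player minimizes Row's maximum payoff:
Column X: max payoff to Row = 1
Column Y: max payoff to Row = 5
Column Z: max payoff to Row = 6
Minimum is 1, achieved by column X.
Minimax strategy: X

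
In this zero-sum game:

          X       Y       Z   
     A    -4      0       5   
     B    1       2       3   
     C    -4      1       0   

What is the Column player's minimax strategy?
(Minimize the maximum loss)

Column should play X, value = 1

Work:
Column player minimizes Row's maximum payoff:
Column X: max payoff to Row = 1
Column Y: max payoff to Row = 2
Column Z: max payoff to Row = 5
Minimum is 1, achieved by column X.
Minimax strategy: X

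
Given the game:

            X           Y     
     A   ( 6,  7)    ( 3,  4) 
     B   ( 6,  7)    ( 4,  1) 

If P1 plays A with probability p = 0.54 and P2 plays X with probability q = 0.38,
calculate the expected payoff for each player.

E[P1] = 4.4252, E[P2] = 4.2844

Work:
E[P1] = p·q·π₁(A,X) + p·(1-q)·π₁(A,Y) + (1-p)·q·π₁(B,X) + (1-p)·(1-q)·π₁(B,Y)
= 0.54·0.38·6 + 0.54·0.62·3 + 0.46·0.38·6 + 0.46·0.62·4
= 4.4252

E[P2] = 4.2844 (similar calculation)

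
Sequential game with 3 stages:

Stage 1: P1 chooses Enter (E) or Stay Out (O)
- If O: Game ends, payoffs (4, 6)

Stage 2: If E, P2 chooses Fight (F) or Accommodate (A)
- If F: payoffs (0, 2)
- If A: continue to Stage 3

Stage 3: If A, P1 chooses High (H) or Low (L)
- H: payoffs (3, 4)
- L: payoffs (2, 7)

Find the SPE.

SPE: (O, A, H); Outcome (4, 6)

Work:
Stage 3: P1 chooses H (3 vs 2)
Stage 2: P2: F->2, A->4 (anticipating H). Choose A
Stage 1: P1: O->4, E->3 (anticipating A, H). Choose O
SPE path: O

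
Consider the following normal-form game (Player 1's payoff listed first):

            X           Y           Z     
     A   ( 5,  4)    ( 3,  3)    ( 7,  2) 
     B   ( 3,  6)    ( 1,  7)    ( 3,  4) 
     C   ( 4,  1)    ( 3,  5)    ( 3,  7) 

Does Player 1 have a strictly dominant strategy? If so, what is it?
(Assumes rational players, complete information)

No strictly dominant strategy exists for Player 1

Work:
A strategy strictly dominates another if it gives a strictly higher payoff against every opponent action. Compare each pair of P1's strategies column-by-column:
  A vs B: [5 vs 3, 3 vs 1, 7 vs 3] → A strictly dominates B
  A vs C: [5 vs 4, 3 vs 3, 7 vs 3] → A does not strictly dominate C (column Y: 3 ≤ 3)
  B vs A: [3 vs 5, 1 vs 3, 3 vs 7] → B does not strictly dominate A (column X: 3 ≤ 5)
  B vs C: [3 vs 4, 1 vs 3, 3 vs 3] → B does not strictly dominate C (column X: 3 ≤ 4)
  C vs A: [4 vs 5, 3 vs 3, 3 vs 7] → C does not strictly dominate A (column X: 4 ≤ 5)
  C vs B: [4 vs 3, 3 vs 1, 3 vs 3] → C does not strictly dominate B (column Z: 3 ≤ 3)
No single strategy strictly dominates all others → no strictly dominant strategy.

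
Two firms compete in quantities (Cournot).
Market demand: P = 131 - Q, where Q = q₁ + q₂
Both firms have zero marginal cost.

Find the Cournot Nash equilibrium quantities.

q₁* = q₂* = 43.67; P* = 43.67

Work:
Profit: π_i = P·q_i = (a - q_i - q_j)·q_i
FOC: ∂π_i/∂q_i = a - 2q_i - q_j = 0
Reaction function: q_i = (131 - q_j)/2
Symmetry: q* = 131/3 = 43.67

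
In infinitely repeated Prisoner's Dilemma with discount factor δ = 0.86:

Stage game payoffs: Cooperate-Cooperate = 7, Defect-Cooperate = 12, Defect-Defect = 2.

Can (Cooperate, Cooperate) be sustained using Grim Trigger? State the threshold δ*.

δ* = 0.5; since δ = 0.86 ≥ 0.5, cooperation can be sustained

Work:
For Grim Trigger:
Cooperate forever: 7/(1-δ)
Defect then punished: 12 + 2·δ/(1-δ)
Need: 7/(1-δ) ≥ 12 + 2·δ/(1-δ)
Solving: δ ≥ (T-R)/(T-P) = (12-7)/(12-2) = 0.5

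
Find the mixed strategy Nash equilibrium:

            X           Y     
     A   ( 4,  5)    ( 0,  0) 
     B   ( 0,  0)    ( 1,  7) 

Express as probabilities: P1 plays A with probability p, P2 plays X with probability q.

p = 0.5833, q = 0.2

Work:
Find probabilities that make opponent indifferent:
P2 chooses q to make P1 indifferent between A and B
P1 chooses p to make P2 indifferent between X and Y
Mixed NE: P1 plays (A: 0.5833, B: 0.4167), P2 plays (X: 0.2, Y: 0.8)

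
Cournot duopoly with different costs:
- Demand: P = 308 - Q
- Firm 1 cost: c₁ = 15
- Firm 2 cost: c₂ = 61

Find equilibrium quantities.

q₁* = 113.0, q₂* = 67.0

Work:
Reaction: q₁ = (308 - 15 - q₂)/2
Reaction: q₂ = (308 - 61 - q₁)/2
Solve simultaneously:
q₁* = (308 - 2×15 + 61)/3 = 113.0
q₂* = (308 - 2×61 + 15)/3 = 67.0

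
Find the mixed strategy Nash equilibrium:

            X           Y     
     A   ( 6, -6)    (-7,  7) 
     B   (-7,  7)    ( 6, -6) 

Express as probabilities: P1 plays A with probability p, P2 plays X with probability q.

p = 0.5, q = 0.5

Work:
Find probabilities that make opponent indifferent:
P2 chooses q to make P1 indifferent between A and B
P1 chooses p to make P2 indifferent between X and Y
Mixed NE: P1 plays (A: 0.5, B: 0.5), P2 plays (X: 0.5, Y: 0.5)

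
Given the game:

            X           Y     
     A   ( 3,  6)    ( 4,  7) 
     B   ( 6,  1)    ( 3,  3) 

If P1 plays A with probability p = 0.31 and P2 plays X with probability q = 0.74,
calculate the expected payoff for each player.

E[P1] = 4.6124, E[P2] = 2.9894

Work:
E[P1] = p·q·π₁(A,X) + p·(1-q)·π₁(A,Y) + (1-p)·q·π₁(B,X) + (1-p)·(1-q)·π₁(B,Y)
= 0.31·0.74·3 + 0.31·0.26·4 + 0.69·0.74·6 + 0.69·0.26·3
= 4.6124

E[P2] = 2.9894 (similar calculation)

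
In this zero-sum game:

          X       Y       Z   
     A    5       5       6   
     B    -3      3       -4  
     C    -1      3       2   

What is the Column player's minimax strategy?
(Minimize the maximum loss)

Column should play X or Y (all achieve the minimum), value = 5

Work:
Column player minimizes Row's maximum payoff:
Column X: max payoff to Row = 5
Column Y: max payoff to Row = 5
Column Z: max payoff to Row = 6
Minimum is 5, achieved by columns X, Y (tied).
Each of X or Y is a minimax strategy.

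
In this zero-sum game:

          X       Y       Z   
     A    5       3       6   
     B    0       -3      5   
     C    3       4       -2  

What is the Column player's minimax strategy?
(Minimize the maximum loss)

Column should play Y, value = 4

Work:
Column player minimizes Row's maximum payoff:
Column X: max payoff to Row = 5
Column Y: max payoff to Row = 4
Column Z: max payoff to Row = 6
Minimum is 4, achieved by column Y.
Minimax strategy: Y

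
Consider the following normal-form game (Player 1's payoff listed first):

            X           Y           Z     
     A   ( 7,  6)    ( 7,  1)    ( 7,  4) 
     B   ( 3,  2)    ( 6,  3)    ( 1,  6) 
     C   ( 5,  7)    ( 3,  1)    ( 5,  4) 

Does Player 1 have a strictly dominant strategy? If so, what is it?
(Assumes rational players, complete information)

Yes, Player 1's strictly dominant strategy is A

Work:
A strategy strictly dominates another if it gives a strictly higher payoff against every opponent action. Compare each pair of P1's strategies column-by-column:
  A vs B: [7 vs 3, 7 vs 6, 7 vs 1] → A strictly dominates B
  A vs C: [7 vs 5, 7 vs 3, 7 vs 5] → A strictly dominates C
  B vs A: [3 vs 7, 6 vs 7, 1 vs 7] → B does not strictly dominate A (column X: 3 ≤ 7)
  B vs C: [3 vs 5, 6 vs 3, 1 vs 5] → B does not strictly dominate C (column X: 3 ≤ 5)
  C vs A: [5 vs 7, 3 vs 7, 5 vs 7] → C does not strictly dominate A (column X: 5 ≤ 7)
  C vs B: [5 vs 3, 3 vs 6, 5 vs 1] → C does not strictly dominate B (column Y: 3 ≤ 6)
A strictly dominates every other strategy → strictly dominant.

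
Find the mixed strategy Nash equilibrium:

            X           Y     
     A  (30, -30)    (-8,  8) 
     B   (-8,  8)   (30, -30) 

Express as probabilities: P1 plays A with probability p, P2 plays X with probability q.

p = 0.5, q = 0.5

Work:
Find probabilities that make opponent indifferent:
P2 chooses q to make P1 indifferent between A and B
P1 chooses p to make P2 indifferent between X and Y
Mixed NE: P1 plays (A: 0.5, B: 0.5), P2 plays (X: 0.5, Y: 0.5)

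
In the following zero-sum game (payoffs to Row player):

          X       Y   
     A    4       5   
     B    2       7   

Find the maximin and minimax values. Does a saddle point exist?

Maximin = 4, Minimax = 4, Saddle: True

Work:
Row minimums: [4, 2] → maximin = 4
Column maximums: [4, 7] → minimax = 4
Saddle point exists! Game value = 4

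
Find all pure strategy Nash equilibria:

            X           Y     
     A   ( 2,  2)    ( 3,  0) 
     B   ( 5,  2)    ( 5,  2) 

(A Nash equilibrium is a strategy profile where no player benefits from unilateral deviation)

Nash equilibrium: (B, X), (B, Y)

Work:
Best responses:
  P1 vs X: payoffs [2, 5] → best response B (payoff 5)
  P1 vs Y: payoffs [3, 5] → best response B (payoff 5)
  P2 vs A: payoffs [2, 0] → best response X (payoff 2)
  P2 vs B: payoffs [2, 2] → best response X/Y (payoff 2)
Mutual best responses: (B,X), (B,Y) → Nash equilibria.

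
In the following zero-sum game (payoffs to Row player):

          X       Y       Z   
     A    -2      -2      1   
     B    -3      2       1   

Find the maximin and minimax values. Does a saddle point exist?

Maximin = -2, Minimax = -2, Saddle: True

Work:
Row minimums: [-2, -3] → maximin = -2
Column maximums: [-2, 2, 1] → minimax = -2
Saddle point exists! Game value = -2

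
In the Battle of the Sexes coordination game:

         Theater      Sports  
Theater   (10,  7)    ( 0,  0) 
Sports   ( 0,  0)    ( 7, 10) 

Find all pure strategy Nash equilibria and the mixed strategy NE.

Pure NE: (Theater, Theater) and (Sports, Sports); Mixed NE: p = 0.5882, q = 0.4118

Work:
Check pure NE:
(Theater, Theater): (10, 7) - no unilateral deviation beneficial
(Sports, Sports): (7, 10) - no unilateral deviation beneficial
Mixed NE: P1 plays Theater with p = 0.5882, P2 plays Theater with q = 0.4118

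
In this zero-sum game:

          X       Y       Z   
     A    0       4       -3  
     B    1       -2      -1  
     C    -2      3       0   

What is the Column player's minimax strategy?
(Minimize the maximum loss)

Column should play Z, value = 0

Work:
Column player minimizes Row's maximum payoff:
Column X: max payoff to Row = 1
Column Y: max payoff to Row = 4
Column Z: max payoff to Row = 0
Minimum is 0, achieved by column Z.
Minimax strategy: Z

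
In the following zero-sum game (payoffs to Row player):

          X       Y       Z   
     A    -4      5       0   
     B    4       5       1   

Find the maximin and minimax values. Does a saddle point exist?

Maximin = 1, Minimax = 1, Saddle: True

Work:
Row minimums: [-4, 1] → maximin = 1
Column maximums: [4, 5, 1] → minimax = 1
Saddle point exists! Game value = 1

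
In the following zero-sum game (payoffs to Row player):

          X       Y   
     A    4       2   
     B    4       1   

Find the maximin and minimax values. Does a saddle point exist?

Maximin = 2, Minimax = 2, Saddle: True

Work:
Row minimums: [2, 1] → maximin = 2
Column maximums: [4, 2] → minimax = 2
Saddle point exists! Game value = 2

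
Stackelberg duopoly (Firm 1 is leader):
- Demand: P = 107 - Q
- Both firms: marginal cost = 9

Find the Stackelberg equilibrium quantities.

q₁* (leader) = 49.0, q₂* (follower) = 24.5

Work:
Follower's reaction: q₂ = (a - c - q₁)/2
Leader substitutes: π₁ = q₁·(a - q₁ - (a-c-q₁)/2 - c)
FOC: q₁* = (107 - 9)/2 = 49.00
Then: q₂* = (107 - 9 - 49.0)/2 = 24.50
Leader has first-mover advantage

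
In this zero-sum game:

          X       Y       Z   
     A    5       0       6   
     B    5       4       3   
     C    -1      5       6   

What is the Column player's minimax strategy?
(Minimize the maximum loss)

Column should play X or Y (all achieve the minimum), value = 5

Work:
Column player minimizes Row's maximum payoff:
Column X: max payoff to Row = 5
Column Y: max payoff to Row = 5
Column Z: max payoff to Row = 6
Minimum is 5, achieved by columns X, Y (tied).
Each of X or Y is a minimax strategy.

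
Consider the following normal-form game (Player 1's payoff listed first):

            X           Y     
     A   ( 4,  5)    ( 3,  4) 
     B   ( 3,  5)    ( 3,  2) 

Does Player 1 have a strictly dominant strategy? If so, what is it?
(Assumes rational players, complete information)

No strictly dominant strategy exists for Player 1

Work:
A strategy strictly dominates another if it gives a strictly higher payoff against every opponent action. Compare each pair of P1's strategies column-by-column:
  A vs B: [4 vs 3, 3 vs 3] → A does not strictly dominate B (column Y: 3 ≤ 3)
  B vs A: [3 vs 4, 3 vs 3] → B does not strictly dominate A (column X: 3 ≤ 4)
No single strategy strictly dominates all others → no strictly dominant strategy.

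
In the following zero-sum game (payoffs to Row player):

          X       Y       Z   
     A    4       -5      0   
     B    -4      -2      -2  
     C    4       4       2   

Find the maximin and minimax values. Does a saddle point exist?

Maximin = 2, Minimax = 2, Saddle: True

Work:
Row minimums: [-5, -4, 2] → maximin = 2
Column maximums: [4, 4, 2] → minimax = 2
Saddle point exists! Game value = 2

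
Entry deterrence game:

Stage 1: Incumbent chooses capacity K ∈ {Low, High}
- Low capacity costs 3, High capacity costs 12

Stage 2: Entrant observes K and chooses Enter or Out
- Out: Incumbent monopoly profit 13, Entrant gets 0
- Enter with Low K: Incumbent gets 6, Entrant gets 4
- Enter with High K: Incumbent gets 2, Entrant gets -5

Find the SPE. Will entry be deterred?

SPE: (Low, Enter|Low, Out|High); Entry not deterred. Incumbent net profit = 3, Entrant gets 4

Work:
After Low K: Entrant enters (4 > 0)
After High K: Entrant stays out (-5 < 0)
Incumbent: Low → 6−3=3, High → 13−12=1
Incumbent chooses Low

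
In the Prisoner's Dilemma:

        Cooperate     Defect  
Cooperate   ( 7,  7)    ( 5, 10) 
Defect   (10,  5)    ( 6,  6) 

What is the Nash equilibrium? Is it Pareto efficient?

(Defect, Defect) is NE; not Pareto efficient

Work:
Defect dominates Cooperate for both players:
If P2 cooperates: Defect (10) > Cooperate (7)
If P2 defects: Defect (6) > Cooperate (5)
NE: (Defect, Defect) with payoff (6, 6)
But (Cooperate, Cooperate) = (7, 7) Pareto dominates (6, 6)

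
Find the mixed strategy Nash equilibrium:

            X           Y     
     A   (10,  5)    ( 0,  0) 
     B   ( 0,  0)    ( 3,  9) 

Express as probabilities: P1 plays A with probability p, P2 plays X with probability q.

p = 0.6429, q = 0.2308

Work:
Find probabilities that make opponent indifferent:
P2 chooses q to make P1 indifferent between A and B
P1 chooses p to make P2 indifferent between X and Y
Mixed NE: P1 plays (A: 0.6429, B: 0.3571), P2 plays (X: 0.2308, Y: 0.7692)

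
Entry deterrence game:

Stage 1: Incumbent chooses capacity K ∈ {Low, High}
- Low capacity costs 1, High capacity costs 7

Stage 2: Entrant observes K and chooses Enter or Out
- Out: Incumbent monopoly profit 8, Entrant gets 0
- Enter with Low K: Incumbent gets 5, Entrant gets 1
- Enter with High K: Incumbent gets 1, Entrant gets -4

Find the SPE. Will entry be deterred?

SPE: (Low, Enter|Low, Out|High); Entry not deterred. Incumbent net profit = 4, Entrant gets 1

Work:
After Low K: Entrant enters (1 > 0)
After High K: Entrant stays out (-4 < 0)
Incumbent: Low → 5−1=4, High → 8−7=1
Incumbent chooses Low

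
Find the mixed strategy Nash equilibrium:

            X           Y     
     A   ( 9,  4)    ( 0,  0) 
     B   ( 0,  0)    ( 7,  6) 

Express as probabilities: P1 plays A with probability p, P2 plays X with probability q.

p = 0.6, q = 0.4375

Work:
Find probabilities that make opponent indifferent:
P2 chooses q to make P1 indifferent between A and B
P1 chooses p to make P2 indifferent between X and Y
Mixed NE: P1 plays (A: 0.6, B: 0.4), P2 plays (X: 0.4375, Y: 0.5625)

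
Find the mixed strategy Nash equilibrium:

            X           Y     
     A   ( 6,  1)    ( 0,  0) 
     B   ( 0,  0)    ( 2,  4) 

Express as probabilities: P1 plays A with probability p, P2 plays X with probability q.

p = 0.8, q = 0.25

Work:
Find probabilities that make opponent indifferent:
P2 chooses q to make P1 indifferent between A and B
P1 chooses p to make P2 indifferent between X and Y
Mixed NE: P1 plays (A: 0.8, B: 0.2), P2 plays (X: 0.25, Y: 0.75)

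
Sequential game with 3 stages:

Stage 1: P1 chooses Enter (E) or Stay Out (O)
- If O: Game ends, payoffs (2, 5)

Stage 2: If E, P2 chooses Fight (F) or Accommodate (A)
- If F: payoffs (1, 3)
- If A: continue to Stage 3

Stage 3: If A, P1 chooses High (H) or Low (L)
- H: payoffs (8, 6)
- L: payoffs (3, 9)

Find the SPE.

SPE: (E, A, H); Outcome (8, 6)

Work:
Stage 3: P1 chooses H (8 vs 3)
Stage 2: P2: F->3, A->6 (anticipating H). Choose A
Stage 1: P1: O->2, E->8 (anticipating A, H). Choose E
SPE path: E -> A -> H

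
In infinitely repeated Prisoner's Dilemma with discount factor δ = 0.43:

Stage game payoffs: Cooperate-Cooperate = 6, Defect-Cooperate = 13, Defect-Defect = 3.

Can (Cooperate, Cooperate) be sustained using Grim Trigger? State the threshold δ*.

δ* = 0.7; since δ = 0.43 < 0.7, cooperation cannot be sustained

Work:
For Grim Trigger:
Cooperate forever: 6/(1-δ)
Defect then punished: 13 + 3·δ/(1-δ)
Need: 6/(1-δ) ≥ 13 + 3·δ/(1-δ)
Solving: δ ≥ (T-R)/(T-P) = (13-6)/(13-3) = 0.7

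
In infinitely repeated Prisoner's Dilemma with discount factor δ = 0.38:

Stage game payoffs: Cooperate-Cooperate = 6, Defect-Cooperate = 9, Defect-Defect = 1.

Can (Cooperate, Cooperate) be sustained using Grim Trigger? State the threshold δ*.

δ* = 0.375; since δ = 0.38 ≥ 0.375, cooperation can be sustained

Work:
For Grim Trigger:
Cooperate forever: 6/(1-δ)
Defect then punished: 9 + 1·δ/(1-δ)
Need: 6/(1-δ) ≥ 9 + 1·δ/(1-δ)
Solving: δ ≥ (T-R)/(T-P) = (9-6)/(9-1) = 0.375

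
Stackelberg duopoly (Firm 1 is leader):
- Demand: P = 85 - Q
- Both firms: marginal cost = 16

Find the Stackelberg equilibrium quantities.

q₁* (leader) = 34.5, q₂* (follower) = 17.25

Work:
Follower's reaction: q₂ = (a - c - q₁)/2
Leader substitutes: π₁ = q₁·(a - q₁ - (a-c-q₁)/2 - c)
FOC: q₁* = (85 - 16)/2 = 34.50
Then: q₂* = (85 - 16 - 34.5)/2 = 17.25
Leader has first-mover advantage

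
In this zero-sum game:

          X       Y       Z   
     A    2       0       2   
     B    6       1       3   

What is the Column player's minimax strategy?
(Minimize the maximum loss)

Column should play Y, value = 1

Work:
Column player minimizes Row's maximum payoff:
Column X: max payoff to Row = 6
Column Y: max payoff to Row = 1
Column Z: max payoff to Row = 3
Minimum is 1, achieved by column Y.
Minimax strategy: Y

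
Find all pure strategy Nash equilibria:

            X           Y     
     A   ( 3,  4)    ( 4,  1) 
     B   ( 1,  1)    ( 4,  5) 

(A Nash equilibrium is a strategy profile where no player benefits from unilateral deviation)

Nash equilibrium: (A, X), (B, Y)

Work:
Best responses:
  P1 vs X: payoffs [3, 1] → best response A (payoff 3)
  P1 vs Y: payoffs [4, 4] → best response A/B (payoff 4)
  P2 vs A: payoffs [4, 1] → best response X (payoff 4)
  P2 vs B: payoffs [1, 5] → best response Y (payoff 5)
Mutual best responses: (A,X), (B,Y) → Nash equilibria.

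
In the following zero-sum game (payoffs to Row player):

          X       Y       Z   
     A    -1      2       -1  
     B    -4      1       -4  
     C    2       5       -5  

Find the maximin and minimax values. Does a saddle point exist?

Maximin = -1, Minimax = -1, Saddle: True

Work:
Row minimums: [-1, -4, -5] → maximin = -1
Column maximums: [2, 5, -1] → minimax = -1
Saddle point exists! Game value = -1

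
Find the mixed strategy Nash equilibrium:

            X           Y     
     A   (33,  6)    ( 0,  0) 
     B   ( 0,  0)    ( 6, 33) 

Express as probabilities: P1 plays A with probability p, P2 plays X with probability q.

p = 0.8462, q = 0.1538

Work:
Find probabilities that make opponent indifferent:
P2 chooses q to make P1 indifferent between A and B
P1 chooses p to make P2 indifferent between X and Y
Mixed NE: P1 plays (A: 0.8462, B: 0.1538), P2 plays (X: 0.1538, Y: 0.8462)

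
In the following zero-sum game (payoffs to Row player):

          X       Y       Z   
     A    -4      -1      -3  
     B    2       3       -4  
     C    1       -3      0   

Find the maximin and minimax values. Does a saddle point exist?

Maximin = -3, Minimax = 0, Saddle: False

Work:
Row minimums: [-4, -4, -3] → maximin = -3
Column maximums: [2, 3, 0] → minimax = 0
No saddle point (maximin ≠ minimax). Mixed strategy needed.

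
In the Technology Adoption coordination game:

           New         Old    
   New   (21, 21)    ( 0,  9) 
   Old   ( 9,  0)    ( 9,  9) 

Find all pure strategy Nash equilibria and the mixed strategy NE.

Pure NE: (New, New) and (Old, Old); Mixed NE: p = 0.4286, q = 0.4286

Work:
Check pure NE:
(New, New): (21, 21) - no unilateral deviation beneficial
(Old, Old): (9, 9) - no unilateral deviation beneficial
Mixed NE: P1 plays New with p = 0.4286, P2 plays New with q = 0.4286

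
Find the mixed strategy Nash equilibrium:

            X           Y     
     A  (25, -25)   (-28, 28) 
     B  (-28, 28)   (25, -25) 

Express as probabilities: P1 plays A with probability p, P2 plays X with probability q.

p = 0.5, q = 0.5

Work:
Find probabilities that make opponent indifferent:
P2 chooses q to make P1 indifferent between A and B
P1 chooses p to make P2 indifferent between X and Y
Mixed NE: P1 plays (A: 0.5, B: 0.5), P2 plays (X: 0.5, Y: 0.5)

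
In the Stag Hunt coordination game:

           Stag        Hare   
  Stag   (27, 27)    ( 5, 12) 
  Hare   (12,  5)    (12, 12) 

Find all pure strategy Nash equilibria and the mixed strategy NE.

Pure NE: (Stag, Stag) and (Hare, Hare); Mixed NE: p = 0.3182, q = 0.3182

Work:
Check pure NE:
(Stag, Stag): (27, 27) - no unilateral deviation beneficial
(Hare, Hare): (12, 12) - no unilateral deviation beneficial
Mixed NE: P1 plays Stag with p = 0.3182, P2 plays Stag with q = 0.3182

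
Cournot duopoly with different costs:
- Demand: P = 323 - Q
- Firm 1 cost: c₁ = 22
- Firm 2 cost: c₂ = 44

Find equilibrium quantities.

q₁* = 107.67, q₂* = 85.67

Work:
Reaction: q₁ = (323 - 22 - q₂)/2
Reaction: q₂ = (323 - 44 - q₁)/2
Solve simultaneously:
q₁* = (323 - 2×22 + 44)/3 = 107.67
q₂* = (323 - 2×44 + 22)/3 = 85.67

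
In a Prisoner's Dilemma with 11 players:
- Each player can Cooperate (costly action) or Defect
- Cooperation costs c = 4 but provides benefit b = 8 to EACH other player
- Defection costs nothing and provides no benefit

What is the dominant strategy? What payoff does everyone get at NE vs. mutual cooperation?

Dominant: Defect; NE payoff = 0; Coop payoff = 76

Work:
Defect dominates (saves cost c = 4, benefit to others is external)
NE: All defect → everyone gets 0
If all cooperate: each receives (10)×8 - 4 = 76
Social dilemma: 76 > 0 but NE gives 0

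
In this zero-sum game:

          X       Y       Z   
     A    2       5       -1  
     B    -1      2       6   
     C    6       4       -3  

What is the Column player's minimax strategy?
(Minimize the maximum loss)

Column should play Y, value = 5

Work:
Column player minimizes Row's maximum payoff:
Column X: max payoff to Row = 6
Column Y: max payoff to Row = 5
Column Z: max payoff to Row = 6
Minimum is 5, achieved by column Y.
Minimax strategy: Y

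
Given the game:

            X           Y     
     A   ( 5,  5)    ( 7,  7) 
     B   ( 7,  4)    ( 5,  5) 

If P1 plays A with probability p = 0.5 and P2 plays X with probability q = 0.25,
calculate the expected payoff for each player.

E[P1] = 6.0, E[P2] = 5.625

Work:
E[P1] = p·q·π₁(A,X) + p·(1-q)·π₁(A,Y) + (1-p)·q·π₁(B,X) + (1-p)·(1-q)·π₁(B,Y)
= 0.5·0.25·5 + 0.5·0.75·7 + 0.5·0.25·7 + 0.5·0.75·5
= 6.0

E[P2] = 5.625 (similar calculation)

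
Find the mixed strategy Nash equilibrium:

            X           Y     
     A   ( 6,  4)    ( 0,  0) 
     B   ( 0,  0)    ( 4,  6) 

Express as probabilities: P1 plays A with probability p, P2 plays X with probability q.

p = 0.6, q = 0.4

Work:
Find probabilities that make opponent indifferent:
P2 chooses q to make P1 indifferent between A and B
P1 chooses p to make P2 indifferent between X and Y
Mixed NE: P1 plays (A: 0.6, B: 0.4), P2 plays (X: 0.4, Y: 0.6)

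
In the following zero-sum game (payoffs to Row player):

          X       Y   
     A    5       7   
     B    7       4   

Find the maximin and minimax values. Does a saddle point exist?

Maximin = 5, Minimax = 7, Saddle: False

Work:
Row minimums: [5, 4] → maximin = 5
Column maximums: [7, 7] → minimax = 7
No saddle point (maximin ≠ minimax). Mixed strategy needed.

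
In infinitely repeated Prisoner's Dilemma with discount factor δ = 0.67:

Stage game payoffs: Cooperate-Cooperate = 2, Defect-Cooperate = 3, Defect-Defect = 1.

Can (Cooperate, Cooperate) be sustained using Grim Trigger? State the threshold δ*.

δ* = 0.5; since δ = 0.67 ≥ 0.5, cooperation can be sustained

Work:
For Grim Trigger:
Cooperate forever: 2/(1-δ)
Defect then punished: 3 + 1·δ/(1-δ)
Need: 2/(1-δ) ≥ 3 + 1·δ/(1-δ)
Solving: δ ≥ (T-R)/(T-P) = (3-2)/(3-1) = 0.5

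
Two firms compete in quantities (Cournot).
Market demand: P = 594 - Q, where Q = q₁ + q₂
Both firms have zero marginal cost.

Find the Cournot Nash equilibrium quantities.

q₁* = q₂* = 198.0; P* = 198.0

Work:
Profit: π_i = P·q_i = (a - q_i - q_j)·q_i
FOC: ∂π_i/∂q_i = a - 2q_i - q_j = 0
Reaction function: q_i = (594 - q_j)/2
Symmetry: q* = 594/3 = 198.0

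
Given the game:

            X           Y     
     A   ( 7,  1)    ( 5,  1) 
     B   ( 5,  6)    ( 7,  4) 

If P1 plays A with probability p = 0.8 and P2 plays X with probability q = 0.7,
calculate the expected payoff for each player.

E[P1] = 6.24, E[P2] = 1.88

Work:
E[P1] = p·q·π₁(A,X) + p·(1-q)·π₁(A,Y) + (1-p)·q·π₁(B,X) + (1-p)·(1-q)·π₁(B,Y)
= 0.8·0.7·7 + 0.8·0.3·5 + 0.2·0.7·5 + 0.2·0.3·7
= 6.24

E[P2] = 1.88 (similar calculation)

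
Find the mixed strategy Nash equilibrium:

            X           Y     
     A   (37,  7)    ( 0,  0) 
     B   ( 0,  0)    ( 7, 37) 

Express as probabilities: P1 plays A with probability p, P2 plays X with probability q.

p = 0.8409, q = 0.1591

Work:
Find probabilities that make opponent indifferent:
P2 chooses q to make P1 indifferent between A and B
P1 chooses p to make P2 indifferent between X and Y
Mixed NE: P1 plays (A: 0.8409, B: 0.1591), P2 plays (X: 0.1591, Y: 0.8409)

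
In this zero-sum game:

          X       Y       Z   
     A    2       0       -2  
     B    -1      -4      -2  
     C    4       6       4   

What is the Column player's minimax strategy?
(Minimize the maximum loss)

Column should play X or Z (all achieve the minimum), value = 4

Work:
Column player minimizes Row's maximum payoff:
Column X: max payoff to Row = 4
Column Y: max payoff to Row = 6
Column Z: max payoff to Row = 4
Minimum is 4, achieved by columns X, Z (tied).
Each of X or Z is a minimax strategy.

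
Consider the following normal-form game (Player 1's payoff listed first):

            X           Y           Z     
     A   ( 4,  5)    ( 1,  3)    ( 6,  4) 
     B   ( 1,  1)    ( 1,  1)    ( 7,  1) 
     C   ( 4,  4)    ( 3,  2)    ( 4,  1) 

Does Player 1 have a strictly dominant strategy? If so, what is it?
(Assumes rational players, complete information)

No strictly dominant strategy exists for Player 1

Work:
A strategy strictly dominates another if it gives a strictly higher payoff against every opponent action. Compare each pair of P1's strategies column-by-column:
  A vs B: [4 vs 1, 1 vs 1, 6 vs 7] → A does not strictly dominate B (column Y: 1 ≤ 1)
  A vs C: [4 vs 4, 1 vs 3, 6 vs 4] → A does not strictly dominate C (column X: 4 ≤ 4)
  B vs A: [1 vs 4, 1 vs 1, 7 vs 6] → B does not strictly dominate A (column X: 1 ≤ 4)
  B vs C: [1 vs 4, 1 vs 3, 7 vs 4] → B does not strictly dominate C (column X: 1 ≤ 4)
  C vs A: [4 vs 4, 3 vs 1, 4 vs 6] → C does not strictly dominate A (column X: 4 ≤ 4)
  C vs B: [4 vs 1, 3 vs 1, 4 vs 7] → C does not strictly dominate B (column Z: 4 ≤ 7)
No single strategy strictly dominates all others → no strictly dominant strategy.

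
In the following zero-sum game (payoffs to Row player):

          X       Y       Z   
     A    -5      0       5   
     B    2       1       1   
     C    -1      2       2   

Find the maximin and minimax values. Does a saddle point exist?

Maximin = 1, Minimax = 2, Saddle: False

Work:
Row minimums: [-5, 1, -1] → maximin = 1
Column maximums: [2, 2, 5] → minimax = 2
No saddle point (maximin ≠ minimax). Mixed strategy needed.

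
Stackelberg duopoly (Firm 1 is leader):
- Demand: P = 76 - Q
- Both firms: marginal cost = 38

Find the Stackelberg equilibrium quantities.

q₁* (leader) = 19.0, q₂* (follower) = 9.5

Work:
Follower's reaction: q₂ = (a - c - q₁)/2
Leader substitutes: π₁ = q₁·(a - q₁ - (a-c-q₁)/2 - c)
FOC: q₁* = (76 - 38)/2 = 19.00
Then: q₂* = (76 - 38 - 19.0)/2 = 9.50
Leader has first-mover advantage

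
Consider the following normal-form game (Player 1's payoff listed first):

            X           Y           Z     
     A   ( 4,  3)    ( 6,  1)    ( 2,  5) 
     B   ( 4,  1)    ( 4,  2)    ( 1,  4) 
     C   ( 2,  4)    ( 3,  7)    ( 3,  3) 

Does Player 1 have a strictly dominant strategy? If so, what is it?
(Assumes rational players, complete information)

No strictly dominant strategy exists for Player 1

Work:
A strategy strictly dominates another if it gives a strictly higher payoff against every opponent action. Compare each pair of P1's strategies column-by-column:
  A vs B: [4 vs 4, 6 vs 4, 2 vs 1] → A does not strictly dominate B (column X: 4 ≤ 4)
  A vs C: [4 vs 2, 6 vs 3, 2 vs 3] → A does not strictly dominate C (column Z: 2 ≤ 3)
  B vs A: [4 vs 4, 4 vs 6, 1 vs 2] → B does not strictly dominate A (column X: 4 ≤ 4)
  B vs C: [4 vs 2, 4 vs 3, 1 vs 3] → B does not strictly dominate C (column Z: 1 ≤ 3)
  C vs A: [2 vs 4, 3 vs 6, 3 vs 2] → C does not strictly dominate A (column X: 2 ≤ 4)
  C vs B: [2 vs 4, 3 vs 4, 3 vs 1] → C does not strictly dominate B (column X: 2 ≤ 4)
No single strategy strictly dominates all others → no strictly dominant strategy.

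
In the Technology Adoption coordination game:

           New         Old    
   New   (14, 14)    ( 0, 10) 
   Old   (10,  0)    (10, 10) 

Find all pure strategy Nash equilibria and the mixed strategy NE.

Pure NE: (New, New) and (Old, Old); Mixed NE: p = 0.7143, q = 0.7143

Work:
Check pure NE:
(New, New): (14, 14) - no unilateral deviation beneficial
(Old, Old): (10, 10) - no unilateral deviation beneficial
Mixed NE: P1 plays New with p = 0.7143, P2 plays New with q = 0.7143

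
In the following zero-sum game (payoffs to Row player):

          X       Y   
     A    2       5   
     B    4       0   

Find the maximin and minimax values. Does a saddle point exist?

Maximin = 2, Minimax = 4, Saddle: False

Work:
Row minimums: [2, 0] → maximin = 2
Column maximums: [4, 5] → minimax = 4
No saddle point (maximin ≠ minimax). Mixed strategy needed.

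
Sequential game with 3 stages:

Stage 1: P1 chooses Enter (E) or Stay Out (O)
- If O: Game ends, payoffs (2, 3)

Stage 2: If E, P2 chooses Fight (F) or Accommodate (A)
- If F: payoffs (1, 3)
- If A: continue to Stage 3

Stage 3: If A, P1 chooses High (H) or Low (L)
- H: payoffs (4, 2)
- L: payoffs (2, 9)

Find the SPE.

SPE: (O, F, H); Outcome (2, 3)

Work:
Stage 3: P1 chooses H (4 vs 2)
Stage 2: P2: F->3, A->2 (anticipating H). Choose F
Stage 1: P1: O->2, E->1 (anticipating F, H). Choose O
SPE path: O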